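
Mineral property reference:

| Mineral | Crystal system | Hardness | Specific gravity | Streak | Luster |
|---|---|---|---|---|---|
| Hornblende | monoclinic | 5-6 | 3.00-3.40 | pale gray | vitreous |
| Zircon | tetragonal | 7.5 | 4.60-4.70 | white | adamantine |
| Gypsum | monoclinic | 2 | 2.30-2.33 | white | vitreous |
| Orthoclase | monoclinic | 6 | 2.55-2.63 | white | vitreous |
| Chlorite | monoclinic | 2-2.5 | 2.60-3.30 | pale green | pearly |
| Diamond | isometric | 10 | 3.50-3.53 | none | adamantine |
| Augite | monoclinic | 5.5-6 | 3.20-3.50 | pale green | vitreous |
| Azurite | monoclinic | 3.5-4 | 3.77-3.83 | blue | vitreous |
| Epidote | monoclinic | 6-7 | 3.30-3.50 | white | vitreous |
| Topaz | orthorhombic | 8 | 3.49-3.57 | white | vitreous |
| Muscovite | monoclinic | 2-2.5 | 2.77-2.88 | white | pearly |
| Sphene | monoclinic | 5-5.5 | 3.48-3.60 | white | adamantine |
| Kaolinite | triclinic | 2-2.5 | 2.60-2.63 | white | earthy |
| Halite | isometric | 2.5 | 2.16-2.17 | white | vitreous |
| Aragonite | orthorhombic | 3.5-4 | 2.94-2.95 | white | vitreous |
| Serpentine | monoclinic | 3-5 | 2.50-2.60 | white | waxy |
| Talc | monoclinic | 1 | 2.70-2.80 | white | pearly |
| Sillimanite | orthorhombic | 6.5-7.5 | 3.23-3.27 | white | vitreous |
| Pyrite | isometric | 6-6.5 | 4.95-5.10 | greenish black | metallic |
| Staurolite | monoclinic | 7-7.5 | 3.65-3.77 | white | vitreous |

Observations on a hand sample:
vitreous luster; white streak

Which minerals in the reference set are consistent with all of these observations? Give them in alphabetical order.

Vitreous luster — Hornblende, Gypsum, Orthoclase, Augite, Azurite, Epidote, Topaz, Halite, Aragonite, Sillimanite, Staurolite remain.
White streak is inconsistent with Hornblende, Augite, Azurite.
Consistent with every observation: Aragonite, Epidote, Gypsum, Halite, Orthoclase, Sillimanite, Staurolite, Topaz.

Aragonite, Epidote, Gypsum, Halite, Orthoclase, Sillimanite, Staurolite, Topaz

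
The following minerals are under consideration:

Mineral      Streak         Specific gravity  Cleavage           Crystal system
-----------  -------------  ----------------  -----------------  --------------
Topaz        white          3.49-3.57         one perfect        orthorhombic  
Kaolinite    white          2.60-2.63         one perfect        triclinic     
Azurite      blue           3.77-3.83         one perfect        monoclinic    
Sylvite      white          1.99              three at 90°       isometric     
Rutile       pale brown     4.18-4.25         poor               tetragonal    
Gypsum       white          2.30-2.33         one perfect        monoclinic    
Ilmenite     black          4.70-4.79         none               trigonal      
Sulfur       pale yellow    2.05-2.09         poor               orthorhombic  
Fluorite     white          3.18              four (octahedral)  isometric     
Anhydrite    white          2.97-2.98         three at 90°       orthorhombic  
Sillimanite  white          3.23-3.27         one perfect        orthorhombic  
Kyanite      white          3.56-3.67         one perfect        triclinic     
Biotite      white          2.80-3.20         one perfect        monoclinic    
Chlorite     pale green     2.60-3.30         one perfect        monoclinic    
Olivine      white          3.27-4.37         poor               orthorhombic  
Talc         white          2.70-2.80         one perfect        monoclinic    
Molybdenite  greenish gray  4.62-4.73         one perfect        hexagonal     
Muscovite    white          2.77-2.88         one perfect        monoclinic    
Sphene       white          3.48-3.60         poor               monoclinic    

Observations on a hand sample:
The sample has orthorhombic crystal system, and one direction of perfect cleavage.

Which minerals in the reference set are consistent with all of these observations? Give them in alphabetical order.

Orthorhombic crystal system — narrows the field to Topaz, Sulfur, Anhydrite, Sillimanite, Olivine.
One direction of perfect cleavage — narrows the field to Topaz, Sillimanite.
The minerals that satisfy all observations are Sillimanite, Topaz.

Sillimanite, Topaz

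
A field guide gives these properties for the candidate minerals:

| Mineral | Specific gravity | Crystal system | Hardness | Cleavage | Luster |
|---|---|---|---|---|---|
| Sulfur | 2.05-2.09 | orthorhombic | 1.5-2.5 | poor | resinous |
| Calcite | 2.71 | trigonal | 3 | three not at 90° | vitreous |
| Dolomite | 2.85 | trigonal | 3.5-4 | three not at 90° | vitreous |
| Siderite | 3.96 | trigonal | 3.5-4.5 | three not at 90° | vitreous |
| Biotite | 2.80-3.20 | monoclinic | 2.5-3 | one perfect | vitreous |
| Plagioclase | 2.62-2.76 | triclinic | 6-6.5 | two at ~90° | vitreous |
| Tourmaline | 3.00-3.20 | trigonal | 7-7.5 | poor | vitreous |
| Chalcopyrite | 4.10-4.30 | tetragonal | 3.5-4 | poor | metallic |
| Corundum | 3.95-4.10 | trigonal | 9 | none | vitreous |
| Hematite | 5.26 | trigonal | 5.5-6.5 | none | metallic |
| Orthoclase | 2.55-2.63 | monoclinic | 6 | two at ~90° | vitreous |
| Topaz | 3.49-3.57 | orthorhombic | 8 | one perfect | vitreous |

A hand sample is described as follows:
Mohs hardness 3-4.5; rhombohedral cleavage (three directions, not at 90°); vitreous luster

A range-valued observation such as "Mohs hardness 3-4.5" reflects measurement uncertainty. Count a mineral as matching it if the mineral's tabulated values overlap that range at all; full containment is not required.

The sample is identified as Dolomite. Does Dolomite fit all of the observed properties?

Consistent

Mohs hardness 3-4.5 — is consistent with Dolomite (hardness 3.5-4).
Rhombohedral cleavage (three directions, not at 90°) — is consistent with Dolomite (cleavage three not at 90°).
Vitreous luster — is consistent with Dolomite (vitreous luster).
All observations are consistent with the tabulated values for Dolomite.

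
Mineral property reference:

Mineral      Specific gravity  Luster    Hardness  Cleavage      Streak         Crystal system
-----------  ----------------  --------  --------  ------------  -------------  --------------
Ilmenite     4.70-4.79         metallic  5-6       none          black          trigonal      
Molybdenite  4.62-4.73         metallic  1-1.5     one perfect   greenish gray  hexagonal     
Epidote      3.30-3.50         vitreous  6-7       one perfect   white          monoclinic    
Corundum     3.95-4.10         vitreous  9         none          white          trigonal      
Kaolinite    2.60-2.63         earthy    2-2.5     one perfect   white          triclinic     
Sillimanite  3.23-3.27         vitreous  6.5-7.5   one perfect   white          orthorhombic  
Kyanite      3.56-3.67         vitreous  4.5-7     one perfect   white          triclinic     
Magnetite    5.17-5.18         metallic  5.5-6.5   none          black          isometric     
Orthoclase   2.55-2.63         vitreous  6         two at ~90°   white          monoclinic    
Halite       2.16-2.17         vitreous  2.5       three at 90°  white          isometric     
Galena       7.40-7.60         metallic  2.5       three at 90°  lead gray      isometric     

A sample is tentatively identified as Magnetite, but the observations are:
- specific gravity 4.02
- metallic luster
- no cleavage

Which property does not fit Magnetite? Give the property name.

specific gravity

Specific gravity 4.02: Magnetite has SG 5.17-5.18 — outside the reference range.
Metallic luster: Magnetite has metallic luster — consistent.
No cleavage: Magnetite has cleavage none — consistent.
Only the specific gravity is inconsistent.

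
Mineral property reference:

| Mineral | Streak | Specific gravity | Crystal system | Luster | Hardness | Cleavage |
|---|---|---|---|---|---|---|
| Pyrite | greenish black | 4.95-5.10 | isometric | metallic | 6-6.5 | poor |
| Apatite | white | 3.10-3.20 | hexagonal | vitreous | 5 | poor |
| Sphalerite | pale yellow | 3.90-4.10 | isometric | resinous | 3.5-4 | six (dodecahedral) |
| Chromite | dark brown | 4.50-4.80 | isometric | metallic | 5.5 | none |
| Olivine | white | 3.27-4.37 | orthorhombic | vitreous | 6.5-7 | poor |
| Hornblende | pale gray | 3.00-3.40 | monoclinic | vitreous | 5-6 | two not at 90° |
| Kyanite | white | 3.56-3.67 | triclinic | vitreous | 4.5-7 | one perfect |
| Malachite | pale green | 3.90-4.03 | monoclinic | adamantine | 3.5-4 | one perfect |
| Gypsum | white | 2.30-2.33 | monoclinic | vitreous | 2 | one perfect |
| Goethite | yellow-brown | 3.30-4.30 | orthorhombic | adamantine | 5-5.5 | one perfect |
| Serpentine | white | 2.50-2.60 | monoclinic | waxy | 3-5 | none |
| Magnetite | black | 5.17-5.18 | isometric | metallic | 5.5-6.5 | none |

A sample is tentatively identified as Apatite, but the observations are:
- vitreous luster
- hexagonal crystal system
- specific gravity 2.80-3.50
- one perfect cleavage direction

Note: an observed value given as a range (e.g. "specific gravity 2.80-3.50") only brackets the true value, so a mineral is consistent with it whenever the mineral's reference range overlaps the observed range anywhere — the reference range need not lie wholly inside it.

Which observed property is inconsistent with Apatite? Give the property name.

cleavage

Vitreous luster: Apatite has vitreous luster — within range.
Hexagonal crystal system: Apatite has hexagonal system — within range.
Specific gravity 2.80-3.50: Apatite has SG 3.10-3.20 — within range.
One perfect cleavage direction: Apatite has cleavage poor — does not match.
Everything matches except the cleavage.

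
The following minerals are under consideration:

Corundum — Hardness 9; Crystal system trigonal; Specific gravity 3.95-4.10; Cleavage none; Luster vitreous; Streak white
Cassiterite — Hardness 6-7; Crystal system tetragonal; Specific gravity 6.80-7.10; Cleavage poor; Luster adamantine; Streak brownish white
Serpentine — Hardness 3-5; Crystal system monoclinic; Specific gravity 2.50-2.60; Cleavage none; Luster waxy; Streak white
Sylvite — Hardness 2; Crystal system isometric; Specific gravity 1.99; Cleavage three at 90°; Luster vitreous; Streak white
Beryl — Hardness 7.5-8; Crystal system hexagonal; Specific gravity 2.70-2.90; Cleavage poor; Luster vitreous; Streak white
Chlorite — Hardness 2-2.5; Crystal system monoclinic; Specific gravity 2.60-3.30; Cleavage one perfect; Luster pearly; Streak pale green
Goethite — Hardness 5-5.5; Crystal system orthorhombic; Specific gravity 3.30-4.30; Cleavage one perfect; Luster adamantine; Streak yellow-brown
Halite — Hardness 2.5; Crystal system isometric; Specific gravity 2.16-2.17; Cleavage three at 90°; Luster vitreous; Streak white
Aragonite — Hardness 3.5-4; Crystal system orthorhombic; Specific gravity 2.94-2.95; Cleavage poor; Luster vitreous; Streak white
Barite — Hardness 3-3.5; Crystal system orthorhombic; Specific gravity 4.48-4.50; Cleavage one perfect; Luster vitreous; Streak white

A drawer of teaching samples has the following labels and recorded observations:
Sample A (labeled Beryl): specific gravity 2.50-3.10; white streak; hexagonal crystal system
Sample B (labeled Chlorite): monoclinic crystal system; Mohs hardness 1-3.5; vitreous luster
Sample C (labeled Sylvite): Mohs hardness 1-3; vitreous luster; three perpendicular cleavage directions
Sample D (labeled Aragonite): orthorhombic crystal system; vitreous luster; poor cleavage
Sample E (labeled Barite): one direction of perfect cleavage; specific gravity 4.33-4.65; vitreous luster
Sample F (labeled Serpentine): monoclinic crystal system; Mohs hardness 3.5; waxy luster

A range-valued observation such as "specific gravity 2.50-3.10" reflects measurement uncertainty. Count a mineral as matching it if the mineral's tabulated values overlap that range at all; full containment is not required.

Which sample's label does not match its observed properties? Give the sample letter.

Sample A: every observation is compatible with the reference values for Beryl.
Sample B: vitreous luster is outside the reference for Chlorite (pearly luster) — mislabeled.
Sample C: every observation is compatible with the reference values for Sylvite.
Sample D: every observation is compatible with the reference values for Aragonite.
Sample E: every observation is compatible with the reference values for Barite.
Sample F: every observation is compatible with the reference values for Serpentine.
The mislabeled specimen is B.

B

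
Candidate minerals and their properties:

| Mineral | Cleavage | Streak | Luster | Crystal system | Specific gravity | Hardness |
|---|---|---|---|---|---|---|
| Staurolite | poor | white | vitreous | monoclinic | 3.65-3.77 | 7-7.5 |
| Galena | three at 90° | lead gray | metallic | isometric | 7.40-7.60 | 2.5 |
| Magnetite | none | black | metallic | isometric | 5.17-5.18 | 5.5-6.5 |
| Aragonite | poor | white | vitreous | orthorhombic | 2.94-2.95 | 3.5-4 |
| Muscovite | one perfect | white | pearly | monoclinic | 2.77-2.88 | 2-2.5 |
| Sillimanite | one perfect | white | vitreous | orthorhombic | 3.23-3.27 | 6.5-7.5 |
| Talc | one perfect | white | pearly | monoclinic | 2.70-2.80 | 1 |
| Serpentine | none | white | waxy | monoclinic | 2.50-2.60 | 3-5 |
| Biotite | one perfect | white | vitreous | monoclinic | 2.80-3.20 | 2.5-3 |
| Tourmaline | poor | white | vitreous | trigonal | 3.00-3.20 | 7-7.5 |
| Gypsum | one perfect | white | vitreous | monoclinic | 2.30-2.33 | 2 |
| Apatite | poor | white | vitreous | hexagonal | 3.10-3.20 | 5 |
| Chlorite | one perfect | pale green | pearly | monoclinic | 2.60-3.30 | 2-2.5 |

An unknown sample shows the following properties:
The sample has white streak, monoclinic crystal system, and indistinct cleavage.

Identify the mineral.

Staurolite

White streak eliminates Galena, Magnetite, Chlorite.
Monoclinic crystal system excludes Aragonite, Sillimanite, Tourmaline, Apatite.
Indistinct cleavage — narrows the field to Staurolite.
The only mineral consistent with every observation is Staurolite.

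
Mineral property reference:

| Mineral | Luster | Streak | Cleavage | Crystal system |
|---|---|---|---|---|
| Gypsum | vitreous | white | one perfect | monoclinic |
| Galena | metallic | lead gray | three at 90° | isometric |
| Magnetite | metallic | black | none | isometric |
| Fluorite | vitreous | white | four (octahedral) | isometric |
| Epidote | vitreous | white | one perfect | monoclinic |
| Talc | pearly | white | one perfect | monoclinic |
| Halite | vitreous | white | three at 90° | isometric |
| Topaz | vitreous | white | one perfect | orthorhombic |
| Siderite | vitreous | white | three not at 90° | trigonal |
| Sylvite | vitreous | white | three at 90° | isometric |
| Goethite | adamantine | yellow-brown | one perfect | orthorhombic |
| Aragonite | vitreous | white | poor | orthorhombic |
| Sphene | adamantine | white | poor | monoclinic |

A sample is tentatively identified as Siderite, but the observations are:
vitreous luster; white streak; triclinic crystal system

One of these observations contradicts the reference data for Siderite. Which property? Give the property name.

Vitreous luster: Siderite has vitreous luster — within range.
White streak: Siderite has white streak — within range.
Triclinic crystal system: Siderite has trigonal system — does not match.
The crystal system is the one property that does not fit.

crystal system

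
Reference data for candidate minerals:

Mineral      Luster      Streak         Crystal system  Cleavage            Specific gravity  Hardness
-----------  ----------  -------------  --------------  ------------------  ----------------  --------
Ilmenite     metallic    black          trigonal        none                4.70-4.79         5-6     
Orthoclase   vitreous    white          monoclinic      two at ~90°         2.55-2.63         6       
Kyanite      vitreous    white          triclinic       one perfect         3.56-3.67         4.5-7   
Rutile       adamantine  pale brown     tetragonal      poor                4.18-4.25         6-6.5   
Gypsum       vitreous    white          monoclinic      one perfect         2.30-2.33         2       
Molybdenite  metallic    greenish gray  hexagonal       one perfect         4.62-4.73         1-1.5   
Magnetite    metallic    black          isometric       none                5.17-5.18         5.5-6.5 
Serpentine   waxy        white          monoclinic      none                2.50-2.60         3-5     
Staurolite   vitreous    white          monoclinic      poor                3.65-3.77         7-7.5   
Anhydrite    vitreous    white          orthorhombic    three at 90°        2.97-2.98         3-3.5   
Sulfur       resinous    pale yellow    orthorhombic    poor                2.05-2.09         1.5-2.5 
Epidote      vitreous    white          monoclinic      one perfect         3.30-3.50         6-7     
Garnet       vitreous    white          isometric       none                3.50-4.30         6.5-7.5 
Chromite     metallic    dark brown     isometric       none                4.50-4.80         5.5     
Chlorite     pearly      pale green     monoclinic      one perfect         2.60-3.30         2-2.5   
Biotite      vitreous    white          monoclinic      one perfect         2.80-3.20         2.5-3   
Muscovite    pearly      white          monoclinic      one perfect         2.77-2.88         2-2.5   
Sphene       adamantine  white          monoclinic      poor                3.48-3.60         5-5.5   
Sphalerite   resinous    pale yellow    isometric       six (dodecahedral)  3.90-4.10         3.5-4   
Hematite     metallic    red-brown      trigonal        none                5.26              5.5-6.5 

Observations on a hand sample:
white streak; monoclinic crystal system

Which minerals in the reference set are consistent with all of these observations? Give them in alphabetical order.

White streak: only Orthoclase, Kyanite, Gypsum, Serpentine, Staurolite, Anhydrite, Epidote, Garnet, Biotite, Muscovite, Sphene remain.
Monoclinic crystal system excludes Kyanite, Anhydrite, Garnet.
The minerals that satisfy all observations are Biotite, Epidote, Gypsum, Muscovite, Orthoclase, Serpentine, Sphene, Staurolite.

Biotite, Epidote, Gypsum, Muscovite, Orthoclase, Serpentine, Sphene, Staurolite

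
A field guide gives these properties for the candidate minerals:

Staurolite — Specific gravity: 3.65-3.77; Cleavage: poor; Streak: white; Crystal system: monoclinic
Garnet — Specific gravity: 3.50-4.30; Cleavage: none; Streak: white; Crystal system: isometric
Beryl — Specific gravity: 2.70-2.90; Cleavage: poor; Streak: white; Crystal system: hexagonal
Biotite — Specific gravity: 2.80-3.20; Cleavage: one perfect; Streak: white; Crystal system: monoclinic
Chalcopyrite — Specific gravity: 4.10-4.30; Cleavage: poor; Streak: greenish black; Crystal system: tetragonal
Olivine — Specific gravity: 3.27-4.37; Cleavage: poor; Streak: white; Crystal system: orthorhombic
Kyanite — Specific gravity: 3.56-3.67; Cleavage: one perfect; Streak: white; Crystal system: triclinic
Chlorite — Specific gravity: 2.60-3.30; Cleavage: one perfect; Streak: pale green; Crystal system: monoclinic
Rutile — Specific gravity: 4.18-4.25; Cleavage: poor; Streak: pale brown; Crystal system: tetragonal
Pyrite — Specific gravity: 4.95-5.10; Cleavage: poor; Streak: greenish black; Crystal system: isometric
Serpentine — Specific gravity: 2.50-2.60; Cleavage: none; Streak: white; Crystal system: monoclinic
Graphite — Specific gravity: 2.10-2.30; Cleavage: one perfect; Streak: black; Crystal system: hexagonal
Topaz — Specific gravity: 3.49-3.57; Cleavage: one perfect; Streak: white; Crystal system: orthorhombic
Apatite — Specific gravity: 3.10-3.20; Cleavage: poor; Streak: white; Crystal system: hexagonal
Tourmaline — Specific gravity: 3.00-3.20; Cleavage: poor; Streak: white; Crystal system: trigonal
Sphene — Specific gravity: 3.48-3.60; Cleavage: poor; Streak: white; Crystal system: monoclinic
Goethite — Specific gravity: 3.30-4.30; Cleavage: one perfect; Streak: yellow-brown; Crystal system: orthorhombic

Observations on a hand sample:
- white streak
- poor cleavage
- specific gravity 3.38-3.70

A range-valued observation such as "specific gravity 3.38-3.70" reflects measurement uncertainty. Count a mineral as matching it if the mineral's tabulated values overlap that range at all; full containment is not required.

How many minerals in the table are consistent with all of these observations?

3

White streak rules out Chalcopyrite, Chlorite, Rutile, Pyrite, Graphite, Goethite.
Poor cleavage excludes Garnet, Biotite, Kyanite, Serpentine, Topaz.
Specific gravity 3.38-3.70 is inconsistent with Beryl, Apatite, Tourmaline.
The minerals that satisfy all observations are Olivine, Sphene, Staurolite.
That is 3 minerals.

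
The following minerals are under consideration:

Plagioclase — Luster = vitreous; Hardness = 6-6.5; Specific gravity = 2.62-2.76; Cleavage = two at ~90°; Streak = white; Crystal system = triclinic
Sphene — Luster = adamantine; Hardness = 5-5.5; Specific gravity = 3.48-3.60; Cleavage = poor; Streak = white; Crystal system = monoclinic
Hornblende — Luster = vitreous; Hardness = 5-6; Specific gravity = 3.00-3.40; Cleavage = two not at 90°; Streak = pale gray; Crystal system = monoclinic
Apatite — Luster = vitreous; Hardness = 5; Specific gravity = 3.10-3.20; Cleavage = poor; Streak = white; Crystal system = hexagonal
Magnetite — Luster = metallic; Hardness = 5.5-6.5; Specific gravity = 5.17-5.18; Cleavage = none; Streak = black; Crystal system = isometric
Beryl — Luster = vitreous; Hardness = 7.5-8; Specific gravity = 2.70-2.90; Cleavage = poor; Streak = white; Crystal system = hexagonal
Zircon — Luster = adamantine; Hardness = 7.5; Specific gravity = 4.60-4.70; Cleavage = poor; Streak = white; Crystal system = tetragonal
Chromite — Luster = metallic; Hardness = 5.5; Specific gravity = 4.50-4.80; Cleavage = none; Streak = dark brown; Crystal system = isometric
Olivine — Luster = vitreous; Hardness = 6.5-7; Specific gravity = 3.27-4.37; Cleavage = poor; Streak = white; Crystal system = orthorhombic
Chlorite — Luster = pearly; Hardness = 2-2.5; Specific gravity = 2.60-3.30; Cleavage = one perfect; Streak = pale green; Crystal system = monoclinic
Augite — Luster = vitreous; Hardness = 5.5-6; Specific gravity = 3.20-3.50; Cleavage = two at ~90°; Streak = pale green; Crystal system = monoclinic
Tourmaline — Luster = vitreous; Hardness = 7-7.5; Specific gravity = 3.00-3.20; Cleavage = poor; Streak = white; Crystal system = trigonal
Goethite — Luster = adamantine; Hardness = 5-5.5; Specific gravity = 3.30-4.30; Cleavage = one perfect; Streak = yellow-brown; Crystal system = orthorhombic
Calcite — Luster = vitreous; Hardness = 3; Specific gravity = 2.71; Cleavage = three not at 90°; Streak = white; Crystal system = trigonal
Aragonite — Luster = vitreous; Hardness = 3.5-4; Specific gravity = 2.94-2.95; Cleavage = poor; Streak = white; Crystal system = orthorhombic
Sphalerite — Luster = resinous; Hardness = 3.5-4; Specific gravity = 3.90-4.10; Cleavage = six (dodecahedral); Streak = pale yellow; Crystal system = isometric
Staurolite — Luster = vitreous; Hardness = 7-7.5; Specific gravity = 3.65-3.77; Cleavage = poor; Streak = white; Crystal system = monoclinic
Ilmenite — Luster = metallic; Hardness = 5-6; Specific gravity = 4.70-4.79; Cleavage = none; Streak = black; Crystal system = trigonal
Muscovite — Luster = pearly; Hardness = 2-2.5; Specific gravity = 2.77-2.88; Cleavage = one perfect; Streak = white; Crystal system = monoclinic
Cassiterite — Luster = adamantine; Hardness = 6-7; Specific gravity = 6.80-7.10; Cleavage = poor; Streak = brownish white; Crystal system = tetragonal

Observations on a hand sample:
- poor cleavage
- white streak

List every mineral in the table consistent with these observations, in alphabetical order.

Apatite, Aragonite, Beryl, Olivine, Sphene, Staurolite, Tourmaline, Zircon

Poor cleavage: Sphene, Apatite, Beryl, Zircon, Olivine, Tourmaline, Aragonite, Staurolite, Cassiterite remain.
White streak eliminates Cassiterite.
Remaining candidates: Apatite, Aragonite, Beryl, Olivine, Sphene, Staurolite, Tourmaline, Zircon.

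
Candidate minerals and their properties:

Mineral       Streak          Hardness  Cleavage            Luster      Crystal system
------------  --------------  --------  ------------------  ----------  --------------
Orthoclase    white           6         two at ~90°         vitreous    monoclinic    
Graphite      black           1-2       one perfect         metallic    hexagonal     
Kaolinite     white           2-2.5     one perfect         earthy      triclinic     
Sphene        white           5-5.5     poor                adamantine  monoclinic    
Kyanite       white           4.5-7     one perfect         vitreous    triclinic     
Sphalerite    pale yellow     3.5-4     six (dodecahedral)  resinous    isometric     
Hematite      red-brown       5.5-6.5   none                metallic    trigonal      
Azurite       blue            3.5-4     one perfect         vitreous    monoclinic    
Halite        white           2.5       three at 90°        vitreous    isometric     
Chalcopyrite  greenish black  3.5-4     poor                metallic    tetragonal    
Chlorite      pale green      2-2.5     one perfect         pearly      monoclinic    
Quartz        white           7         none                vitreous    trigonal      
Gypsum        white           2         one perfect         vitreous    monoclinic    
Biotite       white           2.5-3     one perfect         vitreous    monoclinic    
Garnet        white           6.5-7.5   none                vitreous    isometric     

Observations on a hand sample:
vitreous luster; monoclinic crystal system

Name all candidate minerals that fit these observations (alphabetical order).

Vitreous luster — narrows the field to Orthoclase, Kyanite, Azurite, Halite, Quartz, Gypsum, Biotite, Garnet.
Monoclinic crystal system excludes Kyanite, Halite, Quartz, Garnet.
The minerals that satisfy all observations are Azurite, Biotite, Gypsum, Orthoclase.

Azurite, Biotite, Gypsum, Orthoclase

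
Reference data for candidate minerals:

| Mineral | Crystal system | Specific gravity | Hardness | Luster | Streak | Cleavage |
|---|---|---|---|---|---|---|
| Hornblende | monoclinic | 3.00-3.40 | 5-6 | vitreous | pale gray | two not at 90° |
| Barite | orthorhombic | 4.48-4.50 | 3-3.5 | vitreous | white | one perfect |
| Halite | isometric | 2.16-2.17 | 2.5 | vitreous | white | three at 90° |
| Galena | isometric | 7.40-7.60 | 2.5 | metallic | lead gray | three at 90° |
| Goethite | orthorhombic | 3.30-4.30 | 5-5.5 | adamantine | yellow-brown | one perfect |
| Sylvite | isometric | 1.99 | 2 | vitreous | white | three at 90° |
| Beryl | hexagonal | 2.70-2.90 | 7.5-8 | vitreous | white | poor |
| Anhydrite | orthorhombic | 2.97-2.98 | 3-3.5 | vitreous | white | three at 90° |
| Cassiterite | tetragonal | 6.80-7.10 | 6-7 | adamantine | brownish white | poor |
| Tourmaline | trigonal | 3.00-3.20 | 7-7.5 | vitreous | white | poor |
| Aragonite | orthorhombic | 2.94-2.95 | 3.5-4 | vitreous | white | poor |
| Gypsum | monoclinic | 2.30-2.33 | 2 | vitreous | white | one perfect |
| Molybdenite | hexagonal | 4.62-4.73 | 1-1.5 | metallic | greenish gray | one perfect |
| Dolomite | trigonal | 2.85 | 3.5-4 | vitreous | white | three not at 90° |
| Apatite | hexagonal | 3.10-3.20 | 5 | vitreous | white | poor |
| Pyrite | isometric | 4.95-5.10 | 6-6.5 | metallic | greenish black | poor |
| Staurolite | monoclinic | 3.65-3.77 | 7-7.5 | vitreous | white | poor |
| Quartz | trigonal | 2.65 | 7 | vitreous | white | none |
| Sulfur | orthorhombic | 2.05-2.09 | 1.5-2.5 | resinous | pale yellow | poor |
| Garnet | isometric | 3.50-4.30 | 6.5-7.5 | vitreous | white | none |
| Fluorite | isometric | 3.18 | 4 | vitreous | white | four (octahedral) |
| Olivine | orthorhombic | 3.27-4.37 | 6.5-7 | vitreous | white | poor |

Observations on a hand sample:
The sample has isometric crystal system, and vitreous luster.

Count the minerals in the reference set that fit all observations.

Isometric crystal system: leaves Halite, Galena, Sylvite, Pyrite, Garnet, Fluorite.
Vitreous luster excludes Galena, Pyrite.
The minerals that satisfy all observations are Fluorite, Garnet, Halite, Sylvite.
That is 4 minerals.

4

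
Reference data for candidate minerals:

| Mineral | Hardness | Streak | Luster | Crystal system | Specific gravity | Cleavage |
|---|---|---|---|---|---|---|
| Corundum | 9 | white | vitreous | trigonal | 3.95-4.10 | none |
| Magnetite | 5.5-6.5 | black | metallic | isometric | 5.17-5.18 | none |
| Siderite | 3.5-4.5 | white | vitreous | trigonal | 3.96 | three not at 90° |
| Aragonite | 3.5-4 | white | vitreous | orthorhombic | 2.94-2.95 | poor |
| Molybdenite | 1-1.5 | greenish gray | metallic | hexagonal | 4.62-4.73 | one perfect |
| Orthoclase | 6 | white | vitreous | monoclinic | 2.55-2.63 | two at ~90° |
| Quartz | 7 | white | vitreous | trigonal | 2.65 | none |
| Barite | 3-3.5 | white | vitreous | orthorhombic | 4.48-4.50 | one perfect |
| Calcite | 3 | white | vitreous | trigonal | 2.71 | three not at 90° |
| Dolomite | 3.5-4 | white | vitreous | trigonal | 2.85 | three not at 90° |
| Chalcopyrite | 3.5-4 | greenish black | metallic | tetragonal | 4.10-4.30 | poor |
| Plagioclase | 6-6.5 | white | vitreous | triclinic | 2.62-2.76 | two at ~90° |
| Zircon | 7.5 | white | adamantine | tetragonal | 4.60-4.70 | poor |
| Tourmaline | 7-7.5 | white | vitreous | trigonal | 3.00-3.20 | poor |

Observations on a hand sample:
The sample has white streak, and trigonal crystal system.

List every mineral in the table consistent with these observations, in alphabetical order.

White streak is inconsistent with Magnetite, Molybdenite, Chalcopyrite.
Trigonal crystal system rules out Aragonite, Orthoclase, Barite, Plagioclase, Zircon.
Consistent with every observation: Calcite, Corundum, Dolomite, Quartz, Siderite, Tourmaline.

Calcite, Corundum, Dolomite, Quartz, Siderite, Tourmaline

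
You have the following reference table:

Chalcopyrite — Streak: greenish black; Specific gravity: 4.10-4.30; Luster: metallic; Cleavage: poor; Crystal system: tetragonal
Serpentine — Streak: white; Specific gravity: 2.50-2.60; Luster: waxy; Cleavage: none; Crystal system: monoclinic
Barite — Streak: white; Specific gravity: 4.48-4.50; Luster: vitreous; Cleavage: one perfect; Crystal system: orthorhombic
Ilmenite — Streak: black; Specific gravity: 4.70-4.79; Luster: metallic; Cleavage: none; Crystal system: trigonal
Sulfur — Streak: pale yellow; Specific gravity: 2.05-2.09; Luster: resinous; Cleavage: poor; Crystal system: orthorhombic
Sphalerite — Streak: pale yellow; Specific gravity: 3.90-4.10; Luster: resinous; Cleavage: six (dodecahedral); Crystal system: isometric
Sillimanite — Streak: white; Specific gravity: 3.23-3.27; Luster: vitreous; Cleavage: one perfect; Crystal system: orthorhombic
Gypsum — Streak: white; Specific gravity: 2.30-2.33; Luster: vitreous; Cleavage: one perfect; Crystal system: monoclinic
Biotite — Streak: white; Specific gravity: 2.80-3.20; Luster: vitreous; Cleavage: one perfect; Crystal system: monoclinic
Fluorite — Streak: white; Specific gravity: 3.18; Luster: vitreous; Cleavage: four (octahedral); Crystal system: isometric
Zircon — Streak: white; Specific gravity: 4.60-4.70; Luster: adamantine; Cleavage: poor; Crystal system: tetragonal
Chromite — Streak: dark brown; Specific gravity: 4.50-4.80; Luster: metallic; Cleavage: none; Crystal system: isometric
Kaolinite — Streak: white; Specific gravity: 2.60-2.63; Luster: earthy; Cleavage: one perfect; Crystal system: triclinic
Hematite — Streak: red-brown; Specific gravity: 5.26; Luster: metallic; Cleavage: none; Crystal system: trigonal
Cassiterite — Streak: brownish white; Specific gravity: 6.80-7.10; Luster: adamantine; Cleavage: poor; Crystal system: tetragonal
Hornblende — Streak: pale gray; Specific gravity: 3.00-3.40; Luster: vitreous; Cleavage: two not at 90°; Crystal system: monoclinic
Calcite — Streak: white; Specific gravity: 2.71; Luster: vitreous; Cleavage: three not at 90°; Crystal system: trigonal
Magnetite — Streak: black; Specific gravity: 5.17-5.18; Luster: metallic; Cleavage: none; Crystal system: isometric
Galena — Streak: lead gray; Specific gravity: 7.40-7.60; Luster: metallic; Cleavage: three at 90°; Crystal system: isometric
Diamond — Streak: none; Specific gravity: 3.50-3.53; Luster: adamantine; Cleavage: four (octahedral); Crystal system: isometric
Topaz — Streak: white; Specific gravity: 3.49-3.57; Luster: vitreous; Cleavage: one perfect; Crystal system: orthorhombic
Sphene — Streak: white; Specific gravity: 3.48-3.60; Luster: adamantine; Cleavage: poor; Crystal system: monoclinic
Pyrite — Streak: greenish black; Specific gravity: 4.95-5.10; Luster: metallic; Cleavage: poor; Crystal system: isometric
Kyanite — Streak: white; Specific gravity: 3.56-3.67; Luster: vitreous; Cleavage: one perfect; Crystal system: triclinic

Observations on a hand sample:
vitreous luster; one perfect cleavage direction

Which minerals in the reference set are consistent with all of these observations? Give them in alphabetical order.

Barite, Biotite, Gypsum, Kyanite, Sillimanite, Topaz

Vitreous luster — narrows the field to Barite, Sillimanite, Gypsum, Biotite, Fluorite, Hornblende, Calcite, Topaz, Kyanite.
One perfect cleavage direction eliminates Fluorite, Hornblende, Calcite.
Remaining candidates: Barite, Biotite, Gypsum, Kyanite, Sillimanite, Topaz.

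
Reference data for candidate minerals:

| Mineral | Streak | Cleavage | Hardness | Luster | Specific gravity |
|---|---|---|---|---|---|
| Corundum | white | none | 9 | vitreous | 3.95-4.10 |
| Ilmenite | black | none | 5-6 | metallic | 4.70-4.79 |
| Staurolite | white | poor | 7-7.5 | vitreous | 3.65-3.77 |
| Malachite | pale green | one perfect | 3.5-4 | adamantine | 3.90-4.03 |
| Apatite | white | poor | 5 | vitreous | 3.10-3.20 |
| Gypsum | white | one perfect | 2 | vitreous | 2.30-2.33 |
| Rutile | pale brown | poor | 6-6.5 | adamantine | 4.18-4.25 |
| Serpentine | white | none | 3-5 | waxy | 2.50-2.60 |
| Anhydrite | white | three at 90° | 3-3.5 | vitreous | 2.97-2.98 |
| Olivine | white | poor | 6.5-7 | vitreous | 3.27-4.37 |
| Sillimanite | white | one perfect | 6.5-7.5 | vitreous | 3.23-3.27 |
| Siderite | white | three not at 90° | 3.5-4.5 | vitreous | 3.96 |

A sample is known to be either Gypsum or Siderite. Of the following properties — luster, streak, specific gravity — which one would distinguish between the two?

specific gravity

Luster: both vitreous — same for both.
Streak: both white — same for both.
Specific gravity: Gypsum 2.30-2.33, Siderite 3.96 — different.
Specific gravity is the diagnostic property here.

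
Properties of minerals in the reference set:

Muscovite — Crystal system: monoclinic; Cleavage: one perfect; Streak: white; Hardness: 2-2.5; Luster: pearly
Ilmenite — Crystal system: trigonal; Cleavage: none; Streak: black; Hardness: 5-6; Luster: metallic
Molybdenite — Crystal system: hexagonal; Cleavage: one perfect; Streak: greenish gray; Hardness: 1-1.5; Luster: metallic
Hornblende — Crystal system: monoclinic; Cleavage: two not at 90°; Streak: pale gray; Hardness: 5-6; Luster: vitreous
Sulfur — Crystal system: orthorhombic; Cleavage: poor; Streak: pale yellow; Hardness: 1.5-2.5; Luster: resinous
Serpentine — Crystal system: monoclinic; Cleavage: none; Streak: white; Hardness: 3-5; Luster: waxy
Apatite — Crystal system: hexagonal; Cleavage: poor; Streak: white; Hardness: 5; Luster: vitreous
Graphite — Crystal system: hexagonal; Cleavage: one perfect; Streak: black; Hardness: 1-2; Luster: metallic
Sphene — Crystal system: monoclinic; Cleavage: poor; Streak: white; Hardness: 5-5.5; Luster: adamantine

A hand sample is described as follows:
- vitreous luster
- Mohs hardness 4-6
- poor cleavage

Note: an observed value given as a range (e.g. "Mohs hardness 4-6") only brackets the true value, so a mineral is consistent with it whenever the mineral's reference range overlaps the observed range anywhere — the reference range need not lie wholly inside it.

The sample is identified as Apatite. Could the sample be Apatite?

Vitreous luster — agrees with Apatite (vitreous luster).
Mohs hardness 4-6 — agrees with Apatite (hardness 5).
Poor cleavage — agrees with Apatite (cleavage poor).
Nothing contradicts Apatite.

Yes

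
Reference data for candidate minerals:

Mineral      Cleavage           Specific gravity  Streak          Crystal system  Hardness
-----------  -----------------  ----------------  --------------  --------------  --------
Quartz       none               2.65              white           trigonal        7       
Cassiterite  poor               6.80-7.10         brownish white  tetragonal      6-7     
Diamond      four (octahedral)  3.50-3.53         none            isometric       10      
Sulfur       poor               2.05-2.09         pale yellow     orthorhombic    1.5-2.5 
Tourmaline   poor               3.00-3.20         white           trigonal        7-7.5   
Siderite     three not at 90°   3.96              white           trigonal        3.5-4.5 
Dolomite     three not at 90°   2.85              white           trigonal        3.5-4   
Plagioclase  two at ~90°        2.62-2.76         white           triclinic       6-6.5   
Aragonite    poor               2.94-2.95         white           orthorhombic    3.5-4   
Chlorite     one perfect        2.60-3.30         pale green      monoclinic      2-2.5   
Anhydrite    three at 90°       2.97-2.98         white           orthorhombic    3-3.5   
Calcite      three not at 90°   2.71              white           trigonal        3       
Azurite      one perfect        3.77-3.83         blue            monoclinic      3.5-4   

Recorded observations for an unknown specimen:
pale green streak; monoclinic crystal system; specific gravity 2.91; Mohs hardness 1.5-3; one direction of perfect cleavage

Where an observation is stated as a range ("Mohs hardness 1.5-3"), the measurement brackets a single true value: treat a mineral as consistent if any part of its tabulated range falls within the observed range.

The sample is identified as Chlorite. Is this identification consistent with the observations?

Consistent

Pale green streak — matches Chlorite (pale green streak).
Monoclinic crystal system — matches Chlorite (monoclinic system).
Specific gravity 2.91 — matches Chlorite (SG 2.60-3.30).
Mohs hardness 1.5-3 — matches Chlorite (hardness 2-2.5).
One direction of perfect cleavage — matches Chlorite (cleavage one perfect).
All observations are consistent with the tabulated values for Chlorite.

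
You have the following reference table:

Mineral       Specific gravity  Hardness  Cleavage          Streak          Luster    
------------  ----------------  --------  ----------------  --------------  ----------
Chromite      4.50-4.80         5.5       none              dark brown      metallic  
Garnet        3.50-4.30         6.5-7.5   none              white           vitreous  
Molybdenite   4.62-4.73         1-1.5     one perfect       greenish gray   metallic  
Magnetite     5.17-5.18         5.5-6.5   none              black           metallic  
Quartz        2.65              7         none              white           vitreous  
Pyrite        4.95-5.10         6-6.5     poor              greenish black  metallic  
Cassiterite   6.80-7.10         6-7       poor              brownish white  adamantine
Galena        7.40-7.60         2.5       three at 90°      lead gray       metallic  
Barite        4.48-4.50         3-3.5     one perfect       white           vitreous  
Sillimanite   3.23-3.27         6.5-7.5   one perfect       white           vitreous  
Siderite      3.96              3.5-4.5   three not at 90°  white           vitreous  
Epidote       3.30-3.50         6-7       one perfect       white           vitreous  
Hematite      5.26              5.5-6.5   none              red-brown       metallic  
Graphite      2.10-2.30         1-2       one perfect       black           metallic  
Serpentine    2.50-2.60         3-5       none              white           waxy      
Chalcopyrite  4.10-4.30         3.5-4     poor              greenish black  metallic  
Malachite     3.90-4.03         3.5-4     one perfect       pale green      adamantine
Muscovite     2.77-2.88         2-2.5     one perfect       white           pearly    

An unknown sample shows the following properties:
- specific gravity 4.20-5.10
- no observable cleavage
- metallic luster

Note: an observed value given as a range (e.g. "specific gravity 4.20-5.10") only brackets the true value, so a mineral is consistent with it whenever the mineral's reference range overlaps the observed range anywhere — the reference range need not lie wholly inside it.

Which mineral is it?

Chromite

Specific gravity 4.20-5.10 — narrows the field to Chromite, Garnet, Molybdenite, Pyrite, Barite, Chalcopyrite.
No observable cleavage — Chromite, Garnet remain.
Metallic luster excludes Garnet.
Only Chromite satisfies all observations.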